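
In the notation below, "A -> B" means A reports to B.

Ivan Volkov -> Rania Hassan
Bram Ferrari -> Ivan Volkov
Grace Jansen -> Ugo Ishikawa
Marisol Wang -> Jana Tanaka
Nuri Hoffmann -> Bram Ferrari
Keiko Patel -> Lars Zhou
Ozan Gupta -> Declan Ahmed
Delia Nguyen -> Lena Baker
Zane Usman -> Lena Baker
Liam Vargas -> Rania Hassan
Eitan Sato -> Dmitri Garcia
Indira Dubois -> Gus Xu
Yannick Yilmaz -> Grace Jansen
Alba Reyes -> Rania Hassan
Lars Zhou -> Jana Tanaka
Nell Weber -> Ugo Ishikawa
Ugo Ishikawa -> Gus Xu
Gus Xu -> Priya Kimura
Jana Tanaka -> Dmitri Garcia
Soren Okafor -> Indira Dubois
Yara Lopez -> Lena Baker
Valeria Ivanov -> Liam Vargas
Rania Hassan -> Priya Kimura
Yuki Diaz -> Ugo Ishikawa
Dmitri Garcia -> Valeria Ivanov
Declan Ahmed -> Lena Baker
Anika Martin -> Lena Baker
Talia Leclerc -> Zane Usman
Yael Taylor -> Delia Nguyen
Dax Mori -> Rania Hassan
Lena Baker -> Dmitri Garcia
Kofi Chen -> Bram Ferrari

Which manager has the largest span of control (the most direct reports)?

Direct-report counts: Priya Kimura has 2; Gus Xu has 2; Indira Dubois has 1; Ugo Ishikawa has 3; Grace Jansen has 1; Rania Hassan has 4; Ivan Volkov has 1; Bram Ferrari has 2; Liam Vargas has 1; Valeria Ivanov has 1; Dmitri Garcia has 3; Lena Baker has 5; Declan Ahmed has 1; Zane Usman has 1; Delia Nguyen has 1; Jana Tanaka has 2; Lars Zhou has 1. The largest is 5, held by Lena Baker.

Lena Baker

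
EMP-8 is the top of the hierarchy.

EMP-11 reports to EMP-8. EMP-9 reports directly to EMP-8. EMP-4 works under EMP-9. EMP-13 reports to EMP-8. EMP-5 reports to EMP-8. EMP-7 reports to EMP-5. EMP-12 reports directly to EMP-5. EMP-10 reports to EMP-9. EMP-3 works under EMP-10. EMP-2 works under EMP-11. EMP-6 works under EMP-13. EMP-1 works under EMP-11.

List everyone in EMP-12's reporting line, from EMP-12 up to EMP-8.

EMP-12 -> EMP-5 -> EMP-8

EMP-12 reports to EMP-5. EMP-5 reports to EMP-8. EMP-8 is at the top.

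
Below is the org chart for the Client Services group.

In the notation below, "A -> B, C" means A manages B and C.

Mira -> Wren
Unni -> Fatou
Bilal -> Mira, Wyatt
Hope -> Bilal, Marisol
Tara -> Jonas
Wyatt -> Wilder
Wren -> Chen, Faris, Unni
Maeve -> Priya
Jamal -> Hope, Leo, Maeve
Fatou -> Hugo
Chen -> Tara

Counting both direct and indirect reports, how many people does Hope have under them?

Hope directly manages Bilal, Marisol. Under Bilal: Wyatt, Wilder, Mira, Wren, Unni, Fatou, Hugo, Faris, Chen, Tara, Jonas (11). Marisol has no reports. So Hope's organization is 2 direct reports plus everyone under them: 12 + 1 = 13.

13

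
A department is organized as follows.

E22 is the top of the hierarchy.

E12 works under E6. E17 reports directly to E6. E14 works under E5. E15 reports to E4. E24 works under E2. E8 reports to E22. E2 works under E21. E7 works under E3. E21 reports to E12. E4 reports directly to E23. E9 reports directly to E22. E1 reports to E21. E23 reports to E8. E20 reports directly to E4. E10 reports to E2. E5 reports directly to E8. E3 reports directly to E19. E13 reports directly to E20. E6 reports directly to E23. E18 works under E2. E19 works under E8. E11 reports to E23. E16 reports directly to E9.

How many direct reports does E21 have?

E21 directly manages E2, E1. That is 2 direct reports.

2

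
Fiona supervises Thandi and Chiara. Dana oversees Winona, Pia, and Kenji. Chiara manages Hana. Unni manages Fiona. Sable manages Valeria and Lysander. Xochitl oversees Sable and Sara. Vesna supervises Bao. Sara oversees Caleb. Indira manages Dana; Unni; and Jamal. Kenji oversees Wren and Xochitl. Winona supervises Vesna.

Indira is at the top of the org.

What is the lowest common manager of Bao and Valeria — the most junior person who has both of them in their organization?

Dana

Bao's chain of managers is Vesna, Winona, Dana, Indira. Valeria's chain of managers is Sable, Xochitl, Kenji, Dana, Indira. The first manager that appears in both chains is Dana.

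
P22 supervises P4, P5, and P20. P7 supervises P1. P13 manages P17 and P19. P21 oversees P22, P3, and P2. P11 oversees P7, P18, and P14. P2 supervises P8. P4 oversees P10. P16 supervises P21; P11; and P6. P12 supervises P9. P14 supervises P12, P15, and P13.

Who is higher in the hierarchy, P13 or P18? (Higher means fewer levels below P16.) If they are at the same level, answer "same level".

P18

P13 is 3 levels below P16; P18 is 2. P18 is higher.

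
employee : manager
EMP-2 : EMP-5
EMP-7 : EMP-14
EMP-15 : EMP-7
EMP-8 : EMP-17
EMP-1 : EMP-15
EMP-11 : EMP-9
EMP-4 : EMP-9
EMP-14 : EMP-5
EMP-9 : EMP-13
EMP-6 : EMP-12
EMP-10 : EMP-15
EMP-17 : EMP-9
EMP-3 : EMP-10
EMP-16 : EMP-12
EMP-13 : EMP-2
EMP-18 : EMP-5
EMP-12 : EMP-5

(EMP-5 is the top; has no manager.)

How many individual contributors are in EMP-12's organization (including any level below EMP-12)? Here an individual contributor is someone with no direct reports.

2

The people in EMP-12's organization with no one reporting to them are EMP-6, EMP-16. That is 2.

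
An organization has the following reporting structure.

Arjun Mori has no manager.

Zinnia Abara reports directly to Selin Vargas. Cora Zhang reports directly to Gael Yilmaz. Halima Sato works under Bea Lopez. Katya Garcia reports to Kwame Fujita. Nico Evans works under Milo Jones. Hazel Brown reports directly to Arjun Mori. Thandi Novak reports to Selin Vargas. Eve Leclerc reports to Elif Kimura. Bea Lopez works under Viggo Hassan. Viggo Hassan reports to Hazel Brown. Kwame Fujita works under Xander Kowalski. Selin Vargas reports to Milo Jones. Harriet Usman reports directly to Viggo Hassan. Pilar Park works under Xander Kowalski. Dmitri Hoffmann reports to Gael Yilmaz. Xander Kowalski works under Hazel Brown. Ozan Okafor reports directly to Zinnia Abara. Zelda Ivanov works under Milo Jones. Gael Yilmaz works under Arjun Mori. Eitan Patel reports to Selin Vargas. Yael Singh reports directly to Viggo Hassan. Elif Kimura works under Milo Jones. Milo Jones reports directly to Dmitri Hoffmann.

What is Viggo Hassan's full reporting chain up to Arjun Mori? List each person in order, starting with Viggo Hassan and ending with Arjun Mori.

Viggo Hassan -> Hazel Brown -> Arjun Mori

Viggo Hassan reports to Hazel Brown. Hazel Brown reports to Arjun Mori. Arjun Mori is at the top.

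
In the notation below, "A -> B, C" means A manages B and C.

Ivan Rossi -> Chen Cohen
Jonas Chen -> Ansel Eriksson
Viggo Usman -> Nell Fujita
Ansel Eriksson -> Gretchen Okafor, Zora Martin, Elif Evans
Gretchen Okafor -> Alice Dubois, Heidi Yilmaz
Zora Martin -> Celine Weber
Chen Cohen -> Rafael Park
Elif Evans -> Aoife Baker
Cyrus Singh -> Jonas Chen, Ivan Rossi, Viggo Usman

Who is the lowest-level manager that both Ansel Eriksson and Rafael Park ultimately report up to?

Cyrus Singh

Ansel Eriksson's chain of managers is Jonas Chen, Cyrus Singh. Rafael Park's chain of managers is Chen Cohen, Ivan Rossi, Cyrus Singh. The first manager that appears in both chains is Cyrus Singh.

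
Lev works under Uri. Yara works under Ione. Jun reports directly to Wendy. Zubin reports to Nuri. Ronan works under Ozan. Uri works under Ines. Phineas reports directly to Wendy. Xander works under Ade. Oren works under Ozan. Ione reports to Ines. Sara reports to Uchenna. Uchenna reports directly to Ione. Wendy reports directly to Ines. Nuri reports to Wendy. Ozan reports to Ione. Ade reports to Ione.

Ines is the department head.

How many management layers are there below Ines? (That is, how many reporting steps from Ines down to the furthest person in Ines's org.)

3

The longest chain under Ines runs Ines → Wendy → Nuri → Zubin, which is 3 levels below Ines.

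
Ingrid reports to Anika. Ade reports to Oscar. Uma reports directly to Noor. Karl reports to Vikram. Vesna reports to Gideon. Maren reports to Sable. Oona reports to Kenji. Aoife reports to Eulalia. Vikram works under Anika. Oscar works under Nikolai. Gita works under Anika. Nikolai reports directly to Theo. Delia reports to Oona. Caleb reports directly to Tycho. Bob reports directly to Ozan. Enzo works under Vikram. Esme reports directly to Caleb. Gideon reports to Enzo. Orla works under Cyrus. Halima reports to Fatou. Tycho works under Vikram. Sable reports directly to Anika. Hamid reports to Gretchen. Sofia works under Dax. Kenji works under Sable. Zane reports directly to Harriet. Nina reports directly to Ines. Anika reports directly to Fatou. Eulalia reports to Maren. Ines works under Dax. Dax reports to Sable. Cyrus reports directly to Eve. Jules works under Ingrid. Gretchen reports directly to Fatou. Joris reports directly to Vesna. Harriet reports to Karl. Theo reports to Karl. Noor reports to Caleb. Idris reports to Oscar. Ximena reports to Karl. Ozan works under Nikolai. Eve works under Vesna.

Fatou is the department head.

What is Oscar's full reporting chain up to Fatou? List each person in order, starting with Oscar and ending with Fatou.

Oscar reports to Nikolai. Nikolai reports to Theo. Theo reports to Karl. Karl reports to Vikram. Vikram reports to Anika. Anika reports to Fatou. Fatou is at the top.

Oscar -> Nikolai -> Theo -> Karl -> Vikram -> Anika -> Fatou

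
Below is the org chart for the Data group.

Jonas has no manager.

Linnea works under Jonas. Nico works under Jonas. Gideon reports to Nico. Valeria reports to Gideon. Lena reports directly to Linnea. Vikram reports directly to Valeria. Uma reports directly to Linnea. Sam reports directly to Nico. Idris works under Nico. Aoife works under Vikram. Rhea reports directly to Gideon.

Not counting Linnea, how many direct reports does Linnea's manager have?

1

Linnea reports to Jonas. Jonas's other direct reports are Nico — 1 peer.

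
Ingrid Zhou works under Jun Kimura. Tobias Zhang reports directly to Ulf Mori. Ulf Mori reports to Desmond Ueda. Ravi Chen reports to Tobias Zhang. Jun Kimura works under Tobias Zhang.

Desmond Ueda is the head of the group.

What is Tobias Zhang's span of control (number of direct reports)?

Tobias Zhang directly manages Jun Kimura, Ravi Chen. That is 2 direct reports.

2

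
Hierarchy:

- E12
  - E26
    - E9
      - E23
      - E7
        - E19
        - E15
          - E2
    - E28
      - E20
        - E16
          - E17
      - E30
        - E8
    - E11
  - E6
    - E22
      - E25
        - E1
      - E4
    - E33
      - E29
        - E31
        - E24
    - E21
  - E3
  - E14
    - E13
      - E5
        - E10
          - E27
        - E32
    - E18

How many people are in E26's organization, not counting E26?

E26 directly manages E9, E28, E11. Under E9: E7, E15, E2, E19, E23 (5). Under E28: E30, E8, E20, E16, E17 (5). E11 has no reports. So E26's organization is 3 direct reports plus everyone under them: 6 + 6 + 1 = 13.

13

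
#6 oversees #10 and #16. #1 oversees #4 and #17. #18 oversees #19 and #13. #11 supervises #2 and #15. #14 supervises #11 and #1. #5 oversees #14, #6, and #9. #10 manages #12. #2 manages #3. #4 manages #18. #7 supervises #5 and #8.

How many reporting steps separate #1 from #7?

3

Chain from #1 up to #7: #1 → #14 → #5 → #7. That is 3 steps up, so #1 is 3 levels below #7.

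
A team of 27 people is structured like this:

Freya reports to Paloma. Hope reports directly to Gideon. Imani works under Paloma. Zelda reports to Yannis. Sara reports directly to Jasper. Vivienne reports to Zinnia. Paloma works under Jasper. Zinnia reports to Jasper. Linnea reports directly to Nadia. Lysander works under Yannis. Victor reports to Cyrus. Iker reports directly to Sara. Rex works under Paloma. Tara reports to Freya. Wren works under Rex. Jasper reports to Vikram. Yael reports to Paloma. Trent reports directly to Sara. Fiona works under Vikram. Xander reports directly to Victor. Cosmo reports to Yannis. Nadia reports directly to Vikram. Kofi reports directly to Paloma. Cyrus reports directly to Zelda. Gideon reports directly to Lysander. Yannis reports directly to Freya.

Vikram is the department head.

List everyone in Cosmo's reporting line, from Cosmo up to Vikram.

Cosmo -> Yannis -> Freya -> Paloma -> Jasper -> Vikram

Cosmo reports to Yannis. Yannis reports to Freya. Freya reports to Paloma. Paloma reports to Jasper. Jasper reports to Vikram. Vikram is at the top.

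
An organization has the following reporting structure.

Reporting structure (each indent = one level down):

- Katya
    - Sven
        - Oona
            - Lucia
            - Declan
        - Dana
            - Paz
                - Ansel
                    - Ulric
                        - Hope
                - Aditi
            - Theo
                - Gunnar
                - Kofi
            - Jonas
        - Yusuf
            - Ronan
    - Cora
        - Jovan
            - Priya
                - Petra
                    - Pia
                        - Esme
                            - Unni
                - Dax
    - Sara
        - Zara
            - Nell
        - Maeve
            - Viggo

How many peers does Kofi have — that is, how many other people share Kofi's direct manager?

1

Kofi reports to Theo. Theo's other direct reports are Gunnar — 1 peer.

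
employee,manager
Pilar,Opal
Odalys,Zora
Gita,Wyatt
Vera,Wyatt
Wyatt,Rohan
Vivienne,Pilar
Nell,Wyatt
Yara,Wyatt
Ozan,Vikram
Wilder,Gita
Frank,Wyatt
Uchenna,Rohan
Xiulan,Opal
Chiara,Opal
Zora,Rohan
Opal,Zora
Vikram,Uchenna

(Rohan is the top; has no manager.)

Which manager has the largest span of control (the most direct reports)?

Wyatt

Direct-report counts: Rohan has 3; Uchenna has 1; Vikram has 1; Zora has 2; Opal has 3; Pilar has 1; Wyatt has 5; Gita has 1. The largest is 5, held by Wyatt.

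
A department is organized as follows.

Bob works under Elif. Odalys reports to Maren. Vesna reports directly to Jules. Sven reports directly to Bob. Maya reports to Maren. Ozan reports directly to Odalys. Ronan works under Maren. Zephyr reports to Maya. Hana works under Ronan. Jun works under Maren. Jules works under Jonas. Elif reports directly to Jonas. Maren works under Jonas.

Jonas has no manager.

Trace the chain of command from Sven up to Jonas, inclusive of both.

Sven reports to Bob. Bob reports to Elif. Elif reports to Jonas. Jonas is at the top.

Sven -> Bob -> Elif -> Jonas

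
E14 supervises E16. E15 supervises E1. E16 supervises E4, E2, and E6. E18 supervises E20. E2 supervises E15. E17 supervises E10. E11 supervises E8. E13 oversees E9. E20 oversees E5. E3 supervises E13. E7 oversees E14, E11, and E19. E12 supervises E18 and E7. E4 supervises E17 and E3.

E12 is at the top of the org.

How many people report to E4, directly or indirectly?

5

E4 directly manages E17, E3. Under E17: E10 (1). Under E3: E13, E9 (2). So E4's organization is 2 direct reports plus everyone under them: 2 + 3 = 5.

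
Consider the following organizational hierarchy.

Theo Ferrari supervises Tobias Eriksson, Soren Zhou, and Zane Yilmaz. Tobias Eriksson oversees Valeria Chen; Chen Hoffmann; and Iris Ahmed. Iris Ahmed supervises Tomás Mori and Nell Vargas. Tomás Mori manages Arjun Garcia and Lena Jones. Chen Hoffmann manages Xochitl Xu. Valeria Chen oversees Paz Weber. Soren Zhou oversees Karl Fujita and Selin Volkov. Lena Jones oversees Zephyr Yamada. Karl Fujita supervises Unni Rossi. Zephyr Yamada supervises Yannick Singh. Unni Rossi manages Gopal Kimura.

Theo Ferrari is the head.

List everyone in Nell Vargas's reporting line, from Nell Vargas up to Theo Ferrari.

Nell Vargas reports to Iris Ahmed. Iris Ahmed reports to Tobias Eriksson. Tobias Eriksson reports to Theo Ferrari. Theo Ferrari is at the top.

Nell Vargas -> Iris Ahmed -> Tobias Eriksson -> Theo Ferrari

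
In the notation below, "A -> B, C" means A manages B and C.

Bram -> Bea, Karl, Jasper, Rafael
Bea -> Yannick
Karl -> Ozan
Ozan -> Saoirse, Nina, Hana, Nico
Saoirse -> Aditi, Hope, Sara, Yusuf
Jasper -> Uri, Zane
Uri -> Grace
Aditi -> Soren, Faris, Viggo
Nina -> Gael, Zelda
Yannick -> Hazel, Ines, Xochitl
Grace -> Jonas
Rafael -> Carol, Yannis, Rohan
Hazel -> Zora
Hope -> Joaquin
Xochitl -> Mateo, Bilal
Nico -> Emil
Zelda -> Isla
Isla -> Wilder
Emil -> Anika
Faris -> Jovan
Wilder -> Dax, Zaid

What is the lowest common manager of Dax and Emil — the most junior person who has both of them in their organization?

Dax's chain of managers is Wilder, Isla, Zelda, Nina, Ozan, Karl, Bram. Emil's chain of managers is Nico, Ozan, Karl, Bram. The first manager that appears in both chains is Ozan.

Ozan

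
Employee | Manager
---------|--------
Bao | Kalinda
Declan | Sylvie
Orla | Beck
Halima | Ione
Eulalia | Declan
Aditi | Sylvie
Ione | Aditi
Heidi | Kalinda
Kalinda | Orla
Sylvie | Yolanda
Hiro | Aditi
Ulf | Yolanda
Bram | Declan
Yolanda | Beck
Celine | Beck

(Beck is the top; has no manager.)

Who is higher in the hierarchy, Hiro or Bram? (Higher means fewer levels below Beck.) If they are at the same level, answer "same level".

Both Hiro and Bram are 4 levels below Beck.

same level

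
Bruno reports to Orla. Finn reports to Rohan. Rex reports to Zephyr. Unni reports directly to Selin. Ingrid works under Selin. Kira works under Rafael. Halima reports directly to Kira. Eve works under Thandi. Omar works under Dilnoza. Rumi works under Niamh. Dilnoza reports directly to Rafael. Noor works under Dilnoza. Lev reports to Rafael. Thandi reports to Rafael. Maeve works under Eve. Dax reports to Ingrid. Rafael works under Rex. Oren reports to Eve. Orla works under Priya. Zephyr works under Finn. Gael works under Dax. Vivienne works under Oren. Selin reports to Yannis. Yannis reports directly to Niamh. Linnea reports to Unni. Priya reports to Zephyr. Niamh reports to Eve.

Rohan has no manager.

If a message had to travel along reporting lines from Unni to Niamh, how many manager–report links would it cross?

3

Unni is in Niamh's organization: the chain from Unni up to Niamh is Unni → Selin → Yannis → Niamh, which is 3 links.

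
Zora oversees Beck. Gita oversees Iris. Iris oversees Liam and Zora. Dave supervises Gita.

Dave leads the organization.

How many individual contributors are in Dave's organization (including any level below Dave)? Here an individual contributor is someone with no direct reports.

2

The people in Dave's organization with no one reporting to them are Beck, Liam. That is 2.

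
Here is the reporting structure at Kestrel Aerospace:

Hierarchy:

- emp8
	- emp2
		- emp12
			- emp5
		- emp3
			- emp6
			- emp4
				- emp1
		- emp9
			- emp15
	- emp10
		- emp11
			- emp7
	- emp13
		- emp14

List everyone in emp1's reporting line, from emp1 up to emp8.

emp1 reports to emp4. emp4 reports to emp3. emp3 reports to emp2. emp2 reports to emp8. emp8 is at the top.

emp1 -> emp4 -> emp3 -> emp2 -> emp8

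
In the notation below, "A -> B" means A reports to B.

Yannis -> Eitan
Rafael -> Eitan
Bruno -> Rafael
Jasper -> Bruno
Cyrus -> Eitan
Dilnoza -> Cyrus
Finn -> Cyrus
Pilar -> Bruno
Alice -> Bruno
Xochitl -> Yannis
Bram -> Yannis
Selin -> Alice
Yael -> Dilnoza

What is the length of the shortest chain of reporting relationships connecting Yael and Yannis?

Yael is 3 levels below Eitan, and Yannis is 1 level below Eitan (their lowest common manager). The shortest path runs up from Yael to Eitan and back down to Yannis: 3 + 1 = 4 links.

4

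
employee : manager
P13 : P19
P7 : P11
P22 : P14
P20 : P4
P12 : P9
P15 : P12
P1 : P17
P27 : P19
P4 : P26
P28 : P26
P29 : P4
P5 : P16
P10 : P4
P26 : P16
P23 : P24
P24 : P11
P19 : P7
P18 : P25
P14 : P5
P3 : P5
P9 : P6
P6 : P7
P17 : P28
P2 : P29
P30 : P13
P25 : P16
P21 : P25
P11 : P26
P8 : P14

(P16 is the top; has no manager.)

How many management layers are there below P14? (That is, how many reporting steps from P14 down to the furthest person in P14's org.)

The longest chain under P14 runs P14 → P8, which is 1 level below P14.

1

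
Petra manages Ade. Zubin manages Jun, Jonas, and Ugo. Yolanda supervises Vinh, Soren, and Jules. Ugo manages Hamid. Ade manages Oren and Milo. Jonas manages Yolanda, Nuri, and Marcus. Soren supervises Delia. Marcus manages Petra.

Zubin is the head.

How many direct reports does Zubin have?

3

Zubin directly manages Jonas, Ugo, Jun. That is 3 direct reports.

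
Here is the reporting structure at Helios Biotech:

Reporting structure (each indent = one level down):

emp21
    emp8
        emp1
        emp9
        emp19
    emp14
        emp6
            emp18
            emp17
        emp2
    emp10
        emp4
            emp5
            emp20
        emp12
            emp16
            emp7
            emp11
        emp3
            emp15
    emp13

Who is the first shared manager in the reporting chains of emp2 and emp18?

emp2's chain of managers is emp14, emp21. emp18's chain of managers is emp6, emp14, emp21. The first manager that appears in both chains is emp14.

emp14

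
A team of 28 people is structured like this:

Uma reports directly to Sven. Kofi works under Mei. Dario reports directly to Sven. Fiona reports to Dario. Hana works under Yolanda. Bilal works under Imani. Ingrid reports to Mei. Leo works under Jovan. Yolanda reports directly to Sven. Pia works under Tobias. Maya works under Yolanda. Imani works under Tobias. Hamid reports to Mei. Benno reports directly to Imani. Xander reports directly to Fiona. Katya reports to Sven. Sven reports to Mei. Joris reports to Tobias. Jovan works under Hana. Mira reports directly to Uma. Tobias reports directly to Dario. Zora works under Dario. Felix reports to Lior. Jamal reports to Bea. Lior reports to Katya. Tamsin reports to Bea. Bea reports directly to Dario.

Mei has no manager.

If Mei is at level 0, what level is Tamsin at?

Chain from Tamsin up to Mei: Tamsin → Bea → Dario → Sven → Mei. That is 4 steps up, so Tamsin is 4 levels below Mei.

4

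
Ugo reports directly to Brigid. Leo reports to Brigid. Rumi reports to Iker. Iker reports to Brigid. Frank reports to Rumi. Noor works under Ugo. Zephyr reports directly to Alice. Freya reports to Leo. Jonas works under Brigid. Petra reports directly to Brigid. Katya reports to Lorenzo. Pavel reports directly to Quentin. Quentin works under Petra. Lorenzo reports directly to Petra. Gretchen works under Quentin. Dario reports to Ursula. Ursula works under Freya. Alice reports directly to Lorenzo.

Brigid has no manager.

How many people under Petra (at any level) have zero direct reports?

The people in Petra's organization with no one reporting to them are Gretchen, Pavel, Zephyr, Katya. That is 4.

4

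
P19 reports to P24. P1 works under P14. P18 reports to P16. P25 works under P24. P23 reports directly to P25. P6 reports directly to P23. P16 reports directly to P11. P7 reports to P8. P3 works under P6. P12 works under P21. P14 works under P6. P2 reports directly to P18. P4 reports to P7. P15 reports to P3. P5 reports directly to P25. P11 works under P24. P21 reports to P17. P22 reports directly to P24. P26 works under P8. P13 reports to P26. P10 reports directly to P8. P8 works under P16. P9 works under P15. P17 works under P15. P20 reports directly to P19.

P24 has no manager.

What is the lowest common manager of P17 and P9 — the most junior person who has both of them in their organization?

P17's chain of managers is P15, P3, P6, P23, P25, P24. P9's chain of managers is P15, P3, P6, P23, P25, P24. The first manager that appears in both chains is P15.

P15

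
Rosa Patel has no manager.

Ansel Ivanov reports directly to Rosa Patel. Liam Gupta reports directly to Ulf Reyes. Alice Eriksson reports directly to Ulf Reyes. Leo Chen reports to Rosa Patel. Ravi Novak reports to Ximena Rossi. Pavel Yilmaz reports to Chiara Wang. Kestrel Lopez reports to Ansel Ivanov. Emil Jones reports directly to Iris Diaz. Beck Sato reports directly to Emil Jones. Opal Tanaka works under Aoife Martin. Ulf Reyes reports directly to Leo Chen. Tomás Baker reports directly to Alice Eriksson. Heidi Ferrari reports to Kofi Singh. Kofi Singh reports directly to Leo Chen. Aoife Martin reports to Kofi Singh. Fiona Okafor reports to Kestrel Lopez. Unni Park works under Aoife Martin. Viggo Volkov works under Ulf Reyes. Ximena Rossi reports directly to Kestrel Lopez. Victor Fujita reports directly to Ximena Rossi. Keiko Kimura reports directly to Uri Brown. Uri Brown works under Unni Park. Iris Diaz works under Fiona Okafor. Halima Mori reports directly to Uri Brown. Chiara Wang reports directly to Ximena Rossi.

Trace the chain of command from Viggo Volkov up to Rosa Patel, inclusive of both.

Viggo Volkov reports to Ulf Reyes. Ulf Reyes reports to Leo Chen. Leo Chen reports to Rosa Patel. Rosa Patel is at the top.

Viggo Volkov -> Ulf Reyes -> Leo Chen -> Rosa Patel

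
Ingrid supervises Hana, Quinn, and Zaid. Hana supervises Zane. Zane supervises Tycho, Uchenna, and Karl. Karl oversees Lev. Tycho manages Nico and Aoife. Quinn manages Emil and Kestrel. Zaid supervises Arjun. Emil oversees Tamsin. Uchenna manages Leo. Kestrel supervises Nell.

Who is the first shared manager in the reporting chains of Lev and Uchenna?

Zane

Lev's chain of managers is Karl, Zane, Hana, Ingrid. Uchenna's chain of managers is Zane, Hana, Ingrid. The first manager that appears in both chains is Zane.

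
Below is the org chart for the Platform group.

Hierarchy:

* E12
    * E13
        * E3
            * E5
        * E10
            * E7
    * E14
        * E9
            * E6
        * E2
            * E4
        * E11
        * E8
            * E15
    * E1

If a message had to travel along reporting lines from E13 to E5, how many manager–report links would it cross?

2

E5 is in E13's organization: the chain from E5 up to E13 is E5 → E3 → E13, which is 2 links.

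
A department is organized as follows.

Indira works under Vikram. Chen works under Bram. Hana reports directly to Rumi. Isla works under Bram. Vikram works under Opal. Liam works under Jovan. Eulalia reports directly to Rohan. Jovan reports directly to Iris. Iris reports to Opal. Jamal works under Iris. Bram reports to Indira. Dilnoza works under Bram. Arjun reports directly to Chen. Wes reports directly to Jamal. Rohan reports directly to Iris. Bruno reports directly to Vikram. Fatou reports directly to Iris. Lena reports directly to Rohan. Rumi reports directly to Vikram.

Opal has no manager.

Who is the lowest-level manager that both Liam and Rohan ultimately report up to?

Liam's chain of managers is Jovan, Iris, Opal. Rohan's chain of managers is Iris, Opal. The first manager that appears in both chains is Iris.

Iris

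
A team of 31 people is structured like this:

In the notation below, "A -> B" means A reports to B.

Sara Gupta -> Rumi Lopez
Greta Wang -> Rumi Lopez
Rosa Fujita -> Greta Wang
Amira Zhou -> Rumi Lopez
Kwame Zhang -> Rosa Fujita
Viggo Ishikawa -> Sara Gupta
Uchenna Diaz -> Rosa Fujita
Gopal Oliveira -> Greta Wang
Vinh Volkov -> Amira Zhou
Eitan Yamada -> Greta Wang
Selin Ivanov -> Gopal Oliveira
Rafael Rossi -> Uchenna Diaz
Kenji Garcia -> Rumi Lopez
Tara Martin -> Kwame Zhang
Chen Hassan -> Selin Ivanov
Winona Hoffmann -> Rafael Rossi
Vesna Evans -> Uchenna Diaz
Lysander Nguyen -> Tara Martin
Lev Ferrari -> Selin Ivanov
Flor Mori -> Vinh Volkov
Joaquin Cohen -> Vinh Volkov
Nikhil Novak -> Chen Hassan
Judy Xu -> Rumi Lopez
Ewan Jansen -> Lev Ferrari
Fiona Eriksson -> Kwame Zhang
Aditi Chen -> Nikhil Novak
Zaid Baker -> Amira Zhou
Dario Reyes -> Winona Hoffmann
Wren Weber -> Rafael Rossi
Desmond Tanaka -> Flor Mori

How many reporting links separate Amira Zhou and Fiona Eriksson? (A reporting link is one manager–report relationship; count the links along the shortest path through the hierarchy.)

Amira Zhou is 1 level below Rumi Lopez, and Fiona Eriksson is 4 levels below Rumi Lopez (their lowest common manager). The shortest path runs up from Amira Zhou to Rumi Lopez and back down to Fiona Eriksson: 1 + 4 = 5 links.

5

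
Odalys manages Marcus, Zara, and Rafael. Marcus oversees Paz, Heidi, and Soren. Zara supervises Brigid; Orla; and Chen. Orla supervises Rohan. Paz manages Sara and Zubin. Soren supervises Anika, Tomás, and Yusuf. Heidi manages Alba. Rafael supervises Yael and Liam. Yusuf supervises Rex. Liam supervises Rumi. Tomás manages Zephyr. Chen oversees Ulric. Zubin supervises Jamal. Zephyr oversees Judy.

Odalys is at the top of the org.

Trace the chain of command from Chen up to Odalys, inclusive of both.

Chen reports to Zara. Zara reports to Odalys. Odalys is at the top.

Chen -> Zara -> Odalys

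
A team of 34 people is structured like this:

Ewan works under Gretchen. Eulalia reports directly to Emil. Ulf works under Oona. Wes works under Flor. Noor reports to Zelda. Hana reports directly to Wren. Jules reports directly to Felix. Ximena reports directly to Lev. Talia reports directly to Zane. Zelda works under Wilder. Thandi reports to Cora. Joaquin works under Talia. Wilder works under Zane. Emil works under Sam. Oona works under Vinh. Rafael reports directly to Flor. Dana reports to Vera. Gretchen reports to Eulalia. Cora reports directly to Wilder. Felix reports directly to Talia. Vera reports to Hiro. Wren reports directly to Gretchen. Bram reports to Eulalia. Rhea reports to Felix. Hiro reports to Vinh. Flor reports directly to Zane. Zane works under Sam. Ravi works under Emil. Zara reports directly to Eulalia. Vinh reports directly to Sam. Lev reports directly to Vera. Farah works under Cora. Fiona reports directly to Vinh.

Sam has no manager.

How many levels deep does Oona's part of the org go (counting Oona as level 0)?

1

The longest chain under Oona runs Oona → Ulf, which is 1 level below Oona.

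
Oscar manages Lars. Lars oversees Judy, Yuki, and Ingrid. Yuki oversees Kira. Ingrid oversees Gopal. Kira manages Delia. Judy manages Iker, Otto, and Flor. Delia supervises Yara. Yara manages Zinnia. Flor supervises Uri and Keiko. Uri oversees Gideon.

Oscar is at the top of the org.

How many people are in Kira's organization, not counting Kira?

3

Kira directly manages Delia. Under Delia: Yara, Zinnia (2). That's 3 in total.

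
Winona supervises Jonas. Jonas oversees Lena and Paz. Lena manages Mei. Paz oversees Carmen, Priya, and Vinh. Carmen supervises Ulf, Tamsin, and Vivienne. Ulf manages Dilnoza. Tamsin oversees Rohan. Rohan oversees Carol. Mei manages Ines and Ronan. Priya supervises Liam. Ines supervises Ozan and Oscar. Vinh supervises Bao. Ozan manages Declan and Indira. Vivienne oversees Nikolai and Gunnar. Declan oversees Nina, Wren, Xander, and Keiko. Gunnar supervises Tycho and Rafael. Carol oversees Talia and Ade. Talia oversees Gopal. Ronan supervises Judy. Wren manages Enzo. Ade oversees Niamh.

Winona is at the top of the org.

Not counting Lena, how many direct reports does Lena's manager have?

Lena reports to Jonas. Jonas's other direct reports are Paz — 1 peer.

1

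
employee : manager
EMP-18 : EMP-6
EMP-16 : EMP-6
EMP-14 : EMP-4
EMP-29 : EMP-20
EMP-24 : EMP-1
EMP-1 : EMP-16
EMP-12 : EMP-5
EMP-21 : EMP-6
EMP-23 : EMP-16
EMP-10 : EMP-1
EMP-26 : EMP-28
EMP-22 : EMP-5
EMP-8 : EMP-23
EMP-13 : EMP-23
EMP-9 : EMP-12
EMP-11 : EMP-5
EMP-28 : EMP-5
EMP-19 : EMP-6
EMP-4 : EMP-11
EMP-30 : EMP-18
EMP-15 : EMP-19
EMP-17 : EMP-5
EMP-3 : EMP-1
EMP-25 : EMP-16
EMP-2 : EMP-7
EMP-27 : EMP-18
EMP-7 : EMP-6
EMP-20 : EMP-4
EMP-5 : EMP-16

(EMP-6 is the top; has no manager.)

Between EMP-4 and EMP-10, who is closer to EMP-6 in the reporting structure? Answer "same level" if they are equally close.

EMP-10

EMP-4 is 4 levels below EMP-6; EMP-10 is 3. EMP-10 is higher.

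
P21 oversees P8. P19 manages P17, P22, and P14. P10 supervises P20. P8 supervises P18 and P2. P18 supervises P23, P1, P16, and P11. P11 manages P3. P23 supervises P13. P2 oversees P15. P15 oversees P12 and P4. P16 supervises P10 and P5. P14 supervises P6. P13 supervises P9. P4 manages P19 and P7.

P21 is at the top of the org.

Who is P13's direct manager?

P13 reports directly to P23.

P23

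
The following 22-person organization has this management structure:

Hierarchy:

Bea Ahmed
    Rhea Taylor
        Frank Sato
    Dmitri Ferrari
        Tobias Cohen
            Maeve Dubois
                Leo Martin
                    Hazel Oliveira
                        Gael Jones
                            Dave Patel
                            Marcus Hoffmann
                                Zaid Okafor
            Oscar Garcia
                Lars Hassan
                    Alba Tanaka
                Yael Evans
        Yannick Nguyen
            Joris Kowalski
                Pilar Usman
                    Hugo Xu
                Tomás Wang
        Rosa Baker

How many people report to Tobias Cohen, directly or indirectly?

11

Tobias Cohen directly manages Maeve Dubois, Oscar Garcia. Under Maeve Dubois: Leo Martin, Hazel Oliveira, Gael Jones, Marcus Hoffmann, Zaid Okafor, Dave Patel (6). Under Oscar Garcia: Yael Evans, Lars Hassan, Alba Tanaka (3). So Tobias Cohen's organization is 2 direct reports plus everyone under them: 7 + 4 = 11.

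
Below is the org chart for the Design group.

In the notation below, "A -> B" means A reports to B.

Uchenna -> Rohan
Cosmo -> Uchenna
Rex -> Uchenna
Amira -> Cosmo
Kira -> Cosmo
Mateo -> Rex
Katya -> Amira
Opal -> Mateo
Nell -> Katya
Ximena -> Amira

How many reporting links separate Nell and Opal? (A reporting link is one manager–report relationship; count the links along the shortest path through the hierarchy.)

Nell is 4 levels below Uchenna, and Opal is 3 levels below Uchenna (their lowest common manager). The shortest path runs up from Nell to Uchenna and back down to Opal: 4 + 3 = 7 links.

7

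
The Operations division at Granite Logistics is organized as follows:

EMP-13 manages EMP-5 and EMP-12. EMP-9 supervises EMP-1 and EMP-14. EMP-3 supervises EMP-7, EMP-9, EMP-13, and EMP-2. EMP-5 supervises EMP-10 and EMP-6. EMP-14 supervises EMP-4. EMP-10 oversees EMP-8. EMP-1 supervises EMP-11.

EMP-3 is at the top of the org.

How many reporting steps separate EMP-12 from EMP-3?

Chain from EMP-12 up to EMP-3: EMP-12 → EMP-13 → EMP-3. That is 2 steps up, so EMP-12 is 2 levels below EMP-3.

2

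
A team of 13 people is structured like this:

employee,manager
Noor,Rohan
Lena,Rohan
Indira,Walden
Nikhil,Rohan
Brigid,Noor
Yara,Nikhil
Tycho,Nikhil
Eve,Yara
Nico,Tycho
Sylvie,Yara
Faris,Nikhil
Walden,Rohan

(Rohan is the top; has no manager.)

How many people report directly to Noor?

Noor directly manages Brigid. That is 1 direct report.

1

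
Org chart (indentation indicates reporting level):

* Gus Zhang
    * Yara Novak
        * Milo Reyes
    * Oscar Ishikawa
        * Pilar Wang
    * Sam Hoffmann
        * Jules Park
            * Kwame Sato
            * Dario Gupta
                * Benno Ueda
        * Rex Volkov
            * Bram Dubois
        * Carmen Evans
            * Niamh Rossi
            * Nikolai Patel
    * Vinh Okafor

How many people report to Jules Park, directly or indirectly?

Jules Park directly manages Kwame Sato, Dario Gupta. Kwame Sato has no reports. Under Dario Gupta: Benno Ueda (1). So Jules Park's organization is 2 direct reports plus everyone under them: 1 + 2 = 3.

3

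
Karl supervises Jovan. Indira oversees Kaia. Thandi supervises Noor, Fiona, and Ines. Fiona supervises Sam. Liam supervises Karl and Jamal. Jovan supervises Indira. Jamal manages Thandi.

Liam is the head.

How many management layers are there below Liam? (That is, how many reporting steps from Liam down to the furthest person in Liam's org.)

4

The longest chain under Liam runs Liam → Karl → Jovan → Indira → Kaia, which is 4 levels below Liam.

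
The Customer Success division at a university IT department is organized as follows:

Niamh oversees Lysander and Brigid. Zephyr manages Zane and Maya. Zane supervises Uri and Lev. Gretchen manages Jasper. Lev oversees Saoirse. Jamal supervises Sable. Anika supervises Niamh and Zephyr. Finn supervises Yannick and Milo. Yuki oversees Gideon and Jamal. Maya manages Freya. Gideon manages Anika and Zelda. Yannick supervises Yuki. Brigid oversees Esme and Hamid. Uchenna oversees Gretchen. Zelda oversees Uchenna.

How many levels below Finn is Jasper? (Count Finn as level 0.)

Chain from Jasper up to Finn: Jasper → Gretchen → Uchenna → Zelda → Gideon → Yuki → Yannick → Finn. That is 7 steps up, so Jasper is 7 levels below Finn.

7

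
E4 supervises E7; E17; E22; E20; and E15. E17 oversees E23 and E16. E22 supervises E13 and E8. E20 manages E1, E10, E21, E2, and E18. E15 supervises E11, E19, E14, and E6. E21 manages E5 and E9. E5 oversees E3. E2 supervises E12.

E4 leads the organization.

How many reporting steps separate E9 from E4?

Chain from E9 up to E4: E9 → E21 → E20 → E4. That is 3 steps up, so E9 is 3 levels below E4.

3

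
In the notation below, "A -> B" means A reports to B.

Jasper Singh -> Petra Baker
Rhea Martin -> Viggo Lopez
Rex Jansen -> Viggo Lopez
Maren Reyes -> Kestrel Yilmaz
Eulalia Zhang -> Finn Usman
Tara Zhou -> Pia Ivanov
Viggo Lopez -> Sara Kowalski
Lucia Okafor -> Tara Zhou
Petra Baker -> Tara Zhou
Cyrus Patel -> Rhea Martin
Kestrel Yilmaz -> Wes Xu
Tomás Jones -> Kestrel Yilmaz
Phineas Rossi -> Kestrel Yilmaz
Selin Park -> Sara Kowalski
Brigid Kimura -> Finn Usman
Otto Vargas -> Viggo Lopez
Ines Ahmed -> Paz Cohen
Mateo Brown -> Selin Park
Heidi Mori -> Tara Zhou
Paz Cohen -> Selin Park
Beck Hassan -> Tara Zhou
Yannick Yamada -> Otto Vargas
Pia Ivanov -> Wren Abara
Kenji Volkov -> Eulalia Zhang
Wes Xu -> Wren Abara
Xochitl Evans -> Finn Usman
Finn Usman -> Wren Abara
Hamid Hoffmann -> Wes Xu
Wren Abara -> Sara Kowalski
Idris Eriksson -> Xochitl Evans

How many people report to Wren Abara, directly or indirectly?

Wren Abara directly manages Pia Ivanov, Wes Xu, Finn Usman. Under Pia Ivanov: Tara Zhou, Heidi Mori, Lucia Okafor, Beck Hassan, Petra Baker, Jasper Singh (6). Under Wes Xu: Kestrel Yilmaz, Maren Reyes, Tomás Jones, Phineas Rossi, Hamid Hoffmann (5). Under Finn Usman: Brigid Kimura, Xochitl Evans, Idris Eriksson, Eulalia Zhang, Kenji Volkov (5). So Wren Abara's organization is 3 direct reports plus everyone under them: 7 + 6 + 6 = 19.

19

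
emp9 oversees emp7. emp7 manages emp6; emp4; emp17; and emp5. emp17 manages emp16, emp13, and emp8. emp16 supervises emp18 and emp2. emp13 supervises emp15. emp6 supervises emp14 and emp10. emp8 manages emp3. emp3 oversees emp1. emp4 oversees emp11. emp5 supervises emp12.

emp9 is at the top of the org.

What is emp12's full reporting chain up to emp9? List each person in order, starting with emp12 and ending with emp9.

emp12 -> emp5 -> emp7 -> emp9

emp12 reports to emp5. emp5 reports to emp7. emp7 reports to emp9. emp9 is at the top.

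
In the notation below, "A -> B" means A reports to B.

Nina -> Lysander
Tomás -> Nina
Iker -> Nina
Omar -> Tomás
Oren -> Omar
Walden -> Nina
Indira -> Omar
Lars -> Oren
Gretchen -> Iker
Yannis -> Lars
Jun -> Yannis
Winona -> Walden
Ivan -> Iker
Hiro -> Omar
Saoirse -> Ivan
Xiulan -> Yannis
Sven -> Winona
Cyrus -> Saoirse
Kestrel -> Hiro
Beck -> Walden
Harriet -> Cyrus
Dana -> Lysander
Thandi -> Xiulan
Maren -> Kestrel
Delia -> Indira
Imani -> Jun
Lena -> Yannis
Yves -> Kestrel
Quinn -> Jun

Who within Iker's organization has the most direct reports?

Direct-report counts within Iker's organization: Iker has 2; Ivan has 1; Saoirse has 1; Cyrus has 1. The largest is 2, held by Iker.

Iker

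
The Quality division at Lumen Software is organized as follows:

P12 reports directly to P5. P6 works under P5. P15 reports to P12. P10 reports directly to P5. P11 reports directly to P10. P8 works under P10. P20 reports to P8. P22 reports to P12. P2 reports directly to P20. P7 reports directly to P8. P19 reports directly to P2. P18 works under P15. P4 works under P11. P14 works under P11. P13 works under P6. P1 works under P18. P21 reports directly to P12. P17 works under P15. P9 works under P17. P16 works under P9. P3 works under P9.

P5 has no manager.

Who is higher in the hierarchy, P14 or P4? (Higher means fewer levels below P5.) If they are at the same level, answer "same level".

Both P14 and P4 are 3 levels below P5.

same level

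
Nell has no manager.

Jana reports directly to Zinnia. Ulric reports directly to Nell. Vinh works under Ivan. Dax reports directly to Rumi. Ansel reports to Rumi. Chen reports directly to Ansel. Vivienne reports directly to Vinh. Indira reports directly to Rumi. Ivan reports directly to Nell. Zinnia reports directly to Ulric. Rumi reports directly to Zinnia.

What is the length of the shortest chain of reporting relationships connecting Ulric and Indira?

3

Indira is in Ulric's organization: the chain from Indira up to Ulric is Indira → Rumi → Zinnia → Ulric, which is 3 links.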